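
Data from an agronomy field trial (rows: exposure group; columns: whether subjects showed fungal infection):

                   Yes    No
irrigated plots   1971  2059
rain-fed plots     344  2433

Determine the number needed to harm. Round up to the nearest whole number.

risk, irrigated plots = 1971/4030 = 0.489082
risk, rain-fed plots = 344/2777 = 0.123875
absolute risk difference = 0.365207
1 / 0.365207 = 2.738 → round up → 3

NNH = 3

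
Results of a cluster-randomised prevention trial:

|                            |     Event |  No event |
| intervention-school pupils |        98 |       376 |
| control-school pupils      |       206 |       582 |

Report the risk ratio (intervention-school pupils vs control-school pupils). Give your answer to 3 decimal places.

0.791

risk, intervention-school pupils = 98/474 = 0.2068
risk, control-school pupils = 206/788 = 0.2614
RR = 0.2068 / 0.2614 = 0.791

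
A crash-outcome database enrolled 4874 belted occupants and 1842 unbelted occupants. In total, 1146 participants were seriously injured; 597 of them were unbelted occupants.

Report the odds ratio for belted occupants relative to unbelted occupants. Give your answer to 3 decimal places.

belted occupants with the outcome: 1146 − 597 = 549
belted occupants without the outcome: 4874 − 549 = 4325
unbelted occupants without the outcome: 1842 − 597 = 1245
odds, belted occupants = 549/4325 = 0.1269
odds, unbelted occupants = 597/1245 = 0.4795
OR = 0.1269 / 0.4795 = 0.265

0.265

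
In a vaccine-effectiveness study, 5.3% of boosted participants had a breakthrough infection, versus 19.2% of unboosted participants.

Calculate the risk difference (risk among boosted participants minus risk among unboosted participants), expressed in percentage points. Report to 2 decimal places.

risk difference = 0.0530 − 0.1920 = -0.1390 → -13.90 percentage points

-13.90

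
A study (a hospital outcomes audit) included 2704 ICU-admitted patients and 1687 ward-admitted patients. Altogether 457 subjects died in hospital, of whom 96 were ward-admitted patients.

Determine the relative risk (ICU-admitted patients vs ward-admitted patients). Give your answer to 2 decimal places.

ICU-admitted patients with the outcome: 457 − 96 = 361
ICU-admitted patients without the outcome: 2704 − 361 = 2343
ward-admitted patients without the outcome: 1687 − 96 = 1591
risk, ICU-admitted patients = 361/2704 = 0.1335
risk, ward-admitted patients = 96/1687 = 0.0569
RR = 0.1335 / 0.0569 = 2.35

RR: 2.35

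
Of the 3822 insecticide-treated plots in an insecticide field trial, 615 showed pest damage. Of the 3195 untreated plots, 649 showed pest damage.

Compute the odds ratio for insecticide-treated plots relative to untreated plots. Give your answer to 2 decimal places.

OR = (615 × 2546) / (3207 × 649) = 1565790/2081343 ≈ 0.75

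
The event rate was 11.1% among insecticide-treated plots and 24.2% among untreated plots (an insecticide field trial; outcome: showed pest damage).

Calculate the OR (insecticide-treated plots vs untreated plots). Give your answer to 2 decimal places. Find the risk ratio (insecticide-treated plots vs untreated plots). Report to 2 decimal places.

OR = 0.39; RR = 0.46

odds, insecticide-treated plots = 0.1110/0.8890 = 0.1249
odds, untreated plots = 0.2420/0.7580 = 0.3193
OR = 0.1249 / 0.3193 = 0.39
RR = 0.1110 / 0.2420 = 0.46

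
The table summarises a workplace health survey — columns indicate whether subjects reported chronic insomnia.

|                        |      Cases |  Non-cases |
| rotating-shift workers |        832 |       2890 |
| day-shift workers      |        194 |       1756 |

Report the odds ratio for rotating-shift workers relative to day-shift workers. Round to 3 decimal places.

OR = (832 × 1756) / (2890 × 194) = 1460992/560660 ≈ 2.606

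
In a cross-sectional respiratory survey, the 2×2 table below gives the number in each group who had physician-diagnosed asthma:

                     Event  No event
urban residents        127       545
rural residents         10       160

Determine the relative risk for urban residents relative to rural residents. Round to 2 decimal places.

RR = 3.21

risk, urban residents = 127/672 = 0.1890
risk, rural residents = 10/170 = 0.0588
RR = 0.1890 / 0.0588 = 3.21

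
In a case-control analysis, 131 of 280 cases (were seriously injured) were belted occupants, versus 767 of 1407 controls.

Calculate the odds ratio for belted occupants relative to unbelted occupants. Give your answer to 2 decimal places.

OR: 0.73

odds, belted occupants = 131/767 = 0.1708
odds, unbelted occupants = 149/640 = 0.2328
OR = 0.1708 / 0.2328 = 0.73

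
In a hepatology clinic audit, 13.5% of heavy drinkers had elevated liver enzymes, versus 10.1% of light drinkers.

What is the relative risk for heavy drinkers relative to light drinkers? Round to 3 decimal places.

RR = 0.1350 / 0.1010 = 1.337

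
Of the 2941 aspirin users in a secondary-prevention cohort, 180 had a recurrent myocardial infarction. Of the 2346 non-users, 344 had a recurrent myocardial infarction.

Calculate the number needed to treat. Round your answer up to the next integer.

12

risk, aspirin users = 180/2941 = 0.061204
risk, non-users = 344/2346 = 0.146633
absolute risk difference = 0.085429
1 / 0.085429 = 11.706 → round up → 12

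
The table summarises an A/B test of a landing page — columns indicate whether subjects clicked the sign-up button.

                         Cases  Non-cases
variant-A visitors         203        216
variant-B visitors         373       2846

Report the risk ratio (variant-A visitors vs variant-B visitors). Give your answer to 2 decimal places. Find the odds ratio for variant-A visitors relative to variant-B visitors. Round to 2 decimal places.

RR = 4.18; OR = 7.17

risk, variant-A visitors = 203/419 = 0.4845
risk, variant-B visitors = 373/3219 = 0.1159
RR = 0.4845 / 0.1159 = 4.18
OR = (203 × 2846) / (216 × 373) = 577738/80568 ≈ 7.17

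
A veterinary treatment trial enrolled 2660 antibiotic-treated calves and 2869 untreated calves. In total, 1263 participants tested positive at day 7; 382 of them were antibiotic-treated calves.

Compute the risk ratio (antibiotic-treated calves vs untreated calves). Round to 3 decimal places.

0.468

antibiotic-treated calves without the outcome: 2660 − 382 = 2278
untreated calves with the outcome: 1263 − 382 = 881
untreated calves without the outcome: 2869 − 881 = 1988
risk, antibiotic-treated calves = 382/2660 = 0.1436
risk, untreated calves = 881/2869 = 0.3071
RR = 0.1436 / 0.3071 = 0.468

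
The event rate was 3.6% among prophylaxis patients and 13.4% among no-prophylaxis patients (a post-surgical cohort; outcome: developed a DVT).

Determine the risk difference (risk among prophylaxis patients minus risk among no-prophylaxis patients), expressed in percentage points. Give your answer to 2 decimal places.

risk difference = 0.03600 − 0.13400 = -0.09800 → -9.80 percentage points

RD: -9.80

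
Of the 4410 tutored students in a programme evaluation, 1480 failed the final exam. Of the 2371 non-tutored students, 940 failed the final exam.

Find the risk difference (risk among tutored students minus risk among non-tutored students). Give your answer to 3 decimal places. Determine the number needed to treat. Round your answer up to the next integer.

RD = -0.061; NNT = 17

risk, tutored students = 1480/4410 = 0.3356
risk, non-tutored students = 940/2371 = 0.3965
risk difference = 0.3356 − 0.3965 = -0.061
absolute risk difference = 0.060856
1 / 0.060856 = 16.432 → round up → 17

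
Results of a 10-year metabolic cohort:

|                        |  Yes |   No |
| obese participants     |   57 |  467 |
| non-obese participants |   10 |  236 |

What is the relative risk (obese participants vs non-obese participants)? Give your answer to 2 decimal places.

RR ≈ 2.68

risk, obese participants = 57/524 = 0.10878
risk, non-obese participants = 10/246 = 0.04065
RR = 0.10878 / 0.04065 = 2.68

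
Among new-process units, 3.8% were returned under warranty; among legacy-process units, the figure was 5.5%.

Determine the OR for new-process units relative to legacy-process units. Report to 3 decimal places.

0.679

odds, new-process units = 0.03800/0.96200 = 0.03950
odds, legacy-process units = 0.05500/0.94500 = 0.05820
OR = 0.03950 / 0.05820 = 0.679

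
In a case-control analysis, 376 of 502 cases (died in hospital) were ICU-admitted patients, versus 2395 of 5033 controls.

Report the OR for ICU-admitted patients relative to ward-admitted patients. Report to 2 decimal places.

odds, ICU-admitted patients = 376/2395 = 0.15699
odds, ward-admitted patients = 126/2638 = 0.04776
OR = 0.15699 / 0.04776 = 3.29

3.29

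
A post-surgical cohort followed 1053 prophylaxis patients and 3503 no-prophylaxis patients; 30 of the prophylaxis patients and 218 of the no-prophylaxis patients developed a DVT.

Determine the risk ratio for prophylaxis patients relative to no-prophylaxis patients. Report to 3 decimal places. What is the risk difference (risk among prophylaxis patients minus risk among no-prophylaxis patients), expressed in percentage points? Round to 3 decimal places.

RR = 0.458; RD = -3.374

risk, prophylaxis patients = 30/1053 = 0.02849
risk, no-prophylaxis patients = 218/3503 = 0.06223
RR = 0.02849 / 0.06223 = 0.458
risk difference = 0.02849 − 0.06223 = -0.03374 → -3.374 percentage points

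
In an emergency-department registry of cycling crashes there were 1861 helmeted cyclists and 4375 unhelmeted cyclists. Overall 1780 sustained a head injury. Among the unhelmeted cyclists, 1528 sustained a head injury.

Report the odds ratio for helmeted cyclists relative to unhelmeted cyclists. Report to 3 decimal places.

OR = 0.292

helmeted cyclists with the outcome: 1780 − 1528 = 252
helmeted cyclists without the outcome: 1861 − 252 = 1609
unhelmeted cyclists without the outcome: 4375 − 1528 = 2847
OR = (252 × 2847) / (1609 × 1528) = 717444/2458552 ≈ 0.292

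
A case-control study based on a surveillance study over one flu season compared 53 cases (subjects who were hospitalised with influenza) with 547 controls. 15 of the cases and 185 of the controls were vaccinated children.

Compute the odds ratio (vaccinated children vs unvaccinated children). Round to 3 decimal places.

OR = (15 × 362) / (185 × 38) = 5430/7030 ≈ 0.772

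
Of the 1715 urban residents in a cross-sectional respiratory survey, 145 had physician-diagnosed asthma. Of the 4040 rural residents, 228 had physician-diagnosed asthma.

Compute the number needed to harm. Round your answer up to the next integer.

36

risk, urban residents = 145/1715 = 0.084548
risk, rural residents = 228/4040 = 0.056436
absolute risk difference = 0.028112
1 / 0.028112 = 35.572 → round up → 36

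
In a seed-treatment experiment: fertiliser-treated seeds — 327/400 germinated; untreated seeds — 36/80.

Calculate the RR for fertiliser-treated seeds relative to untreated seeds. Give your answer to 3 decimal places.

risk, fertiliser-treated seeds = 327/400 = 0.8175
risk, untreated seeds = 36/80 = 0.4500
RR = 0.8175 / 0.4500 = 1.817

1.817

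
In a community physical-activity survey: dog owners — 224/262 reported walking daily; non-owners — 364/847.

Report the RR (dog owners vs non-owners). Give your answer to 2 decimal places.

1.99

risk, dog owners = 224/262 = 0.8550
risk, non-owners = 364/847 = 0.4298
RR = 0.8550 / 0.4298 = 1.99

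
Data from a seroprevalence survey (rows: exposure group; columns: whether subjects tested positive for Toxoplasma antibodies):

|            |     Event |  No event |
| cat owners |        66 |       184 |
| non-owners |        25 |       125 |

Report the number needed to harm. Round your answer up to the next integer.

NNH: 11

risk, cat owners = 66/250 = 0.264000
risk, non-owners = 25/150 = 0.166667
absolute risk difference = 0.097333
1 / 0.097333 = 10.274 → round up → 11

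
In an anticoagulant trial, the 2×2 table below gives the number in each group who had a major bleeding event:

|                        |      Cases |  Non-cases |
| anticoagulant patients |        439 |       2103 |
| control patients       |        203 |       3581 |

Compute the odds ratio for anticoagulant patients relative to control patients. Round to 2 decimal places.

OR = (439 × 3581) / (2103 × 203) = 1572059/426909 ≈ 3.68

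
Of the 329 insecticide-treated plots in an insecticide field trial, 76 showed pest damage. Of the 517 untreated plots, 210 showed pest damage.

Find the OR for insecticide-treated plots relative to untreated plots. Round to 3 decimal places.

OR = (76 × 307) / (253 × 210) = 23332/53130 ≈ 0.439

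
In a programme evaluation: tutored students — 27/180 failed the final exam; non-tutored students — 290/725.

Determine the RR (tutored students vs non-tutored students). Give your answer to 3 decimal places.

0.375

risk, tutored students = 27/180 = 0.1500
risk, non-tutored students = 290/725 = 0.4000
RR = 0.1500 / 0.4000 = 0.375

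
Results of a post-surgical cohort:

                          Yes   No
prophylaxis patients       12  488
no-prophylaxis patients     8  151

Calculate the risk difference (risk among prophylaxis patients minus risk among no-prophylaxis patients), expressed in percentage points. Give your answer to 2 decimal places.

RD = -2.63

risk, prophylaxis patients = 12/500 = 0.02400
risk, no-prophylaxis patients = 8/159 = 0.05031
risk difference = 0.02400 − 0.05031 = -0.02631 → -2.63 percentage points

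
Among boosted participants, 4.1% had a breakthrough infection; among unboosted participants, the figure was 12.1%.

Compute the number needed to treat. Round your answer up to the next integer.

absolute risk difference = 0.080000
1 / 0.080000 = 12.500 → round up → 13

NNT ≈ 13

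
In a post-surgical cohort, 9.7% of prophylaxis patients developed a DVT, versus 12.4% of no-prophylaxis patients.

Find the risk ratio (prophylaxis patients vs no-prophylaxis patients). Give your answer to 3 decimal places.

RR = 0.0970 / 0.1240 = 0.782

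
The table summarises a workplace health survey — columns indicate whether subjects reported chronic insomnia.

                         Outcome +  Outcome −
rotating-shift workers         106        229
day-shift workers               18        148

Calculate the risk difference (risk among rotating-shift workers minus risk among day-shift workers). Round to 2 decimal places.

0.21

risk, rotating-shift workers = 106/335 = 0.3164
risk, day-shift workers = 18/166 = 0.1084
risk difference = 0.3164 − 0.1084 = 0.21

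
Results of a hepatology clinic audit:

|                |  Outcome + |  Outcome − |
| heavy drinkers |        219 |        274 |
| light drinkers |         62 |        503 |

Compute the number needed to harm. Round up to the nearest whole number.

NNH ≈ 3

risk, heavy drinkers = 219/493 = 0.444219
risk, light drinkers = 62/565 = 0.109735
absolute risk difference = 0.334485
1 / 0.334485 = 2.990 → round up → 3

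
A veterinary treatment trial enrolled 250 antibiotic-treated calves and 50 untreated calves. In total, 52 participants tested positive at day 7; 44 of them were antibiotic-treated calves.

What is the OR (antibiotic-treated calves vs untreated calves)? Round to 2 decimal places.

1.12

antibiotic-treated calves without the outcome: 250 − 44 = 206
untreated calves with the outcome: 52 − 44 = 8
untreated calves without the outcome: 50 − 8 = 42
OR = (44 × 42) / (206 × 8) = 1848/1648 ≈ 1.12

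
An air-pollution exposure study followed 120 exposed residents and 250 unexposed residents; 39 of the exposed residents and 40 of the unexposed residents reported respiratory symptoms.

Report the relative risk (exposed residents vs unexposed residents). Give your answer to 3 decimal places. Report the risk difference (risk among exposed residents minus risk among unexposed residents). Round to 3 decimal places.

risk, exposed residents = 39/120 = 0.3250
risk, unexposed residents = 40/250 = 0.1600
RR = 0.3250 / 0.1600 = 2.031
risk difference = 0.3250 − 0.1600 = 0.165

RR = 2.031; RD = 0.165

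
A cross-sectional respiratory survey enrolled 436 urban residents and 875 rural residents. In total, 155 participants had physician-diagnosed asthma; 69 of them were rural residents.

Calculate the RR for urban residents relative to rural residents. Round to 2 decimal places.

urban residents with the outcome: 155 − 69 = 86
urban residents without the outcome: 436 − 86 = 350
rural residents without the outcome: 875 − 69 = 806
risk, urban residents = 86/436 = 0.1972
risk, rural residents = 69/875 = 0.0789
RR = 0.1972 / 0.0789 = 2.50

2.50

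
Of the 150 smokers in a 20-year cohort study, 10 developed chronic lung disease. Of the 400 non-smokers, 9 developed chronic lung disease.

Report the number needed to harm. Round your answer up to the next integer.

NNH = 23

risk, smokers = 10/150 = 0.066667
risk, non-smokers = 9/400 = 0.022500
absolute risk difference = 0.044167
1 / 0.044167 = 22.641 → round up → 23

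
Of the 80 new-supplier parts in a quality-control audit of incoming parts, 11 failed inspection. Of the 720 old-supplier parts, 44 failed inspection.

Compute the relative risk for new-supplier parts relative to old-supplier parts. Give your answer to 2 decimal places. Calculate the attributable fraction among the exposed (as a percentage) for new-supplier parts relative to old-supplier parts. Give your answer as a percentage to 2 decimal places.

RR = 2.25; AR% = 55.56%

risk, new-supplier parts = 11/80 = 0.1375
risk, old-supplier parts = 44/720 = 0.0611
RR = 0.1375 / 0.0611 = 2.25
AR% = (0.1375 − 0.0611) / 0.1375 = 0.5556 → 55.56%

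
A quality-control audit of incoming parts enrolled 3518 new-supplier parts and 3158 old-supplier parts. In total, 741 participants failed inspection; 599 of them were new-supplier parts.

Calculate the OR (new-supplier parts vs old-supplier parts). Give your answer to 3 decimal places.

new-supplier parts without the outcome: 3518 − 599 = 2919
old-supplier parts with the outcome: 741 − 599 = 142
old-supplier parts without the outcome: 3158 − 142 = 3016
OR = (599 × 3016) / (2919 × 142) = 1806584/414498 ≈ 4.358

4.358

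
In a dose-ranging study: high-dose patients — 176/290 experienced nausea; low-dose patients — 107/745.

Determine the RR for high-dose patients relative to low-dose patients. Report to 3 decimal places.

risk, high-dose patients = 176/290 = 0.6069
risk, low-dose patients = 107/745 = 0.1436
RR = 0.6069 / 0.1436 = 4.226

RR: 4.226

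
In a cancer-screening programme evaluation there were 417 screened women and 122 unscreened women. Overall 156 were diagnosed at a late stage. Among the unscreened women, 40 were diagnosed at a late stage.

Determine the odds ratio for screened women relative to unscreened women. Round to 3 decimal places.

0.790

screened women with the outcome: 156 − 40 = 116
screened women without the outcome: 417 − 116 = 301
unscreened women without the outcome: 122 − 40 = 82
odds, screened women = 116/301 = 0.3854
odds, unscreened women = 40/82 = 0.4878
OR = 0.3854 / 0.4878 = 0.790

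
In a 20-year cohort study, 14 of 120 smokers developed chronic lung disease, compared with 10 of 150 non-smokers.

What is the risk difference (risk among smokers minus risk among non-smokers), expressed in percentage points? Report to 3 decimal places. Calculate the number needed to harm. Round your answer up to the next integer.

risk, smokers = 14/120 = 0.1167
risk, non-smokers = 10/150 = 0.0667
risk difference = 0.1167 − 0.0667 = 0.0500 → 5.000 percentage points
absolute risk difference = 0.050000
1 / 0.050000 = 20.000 → round up → 20

RD = 5.000; NNH = 20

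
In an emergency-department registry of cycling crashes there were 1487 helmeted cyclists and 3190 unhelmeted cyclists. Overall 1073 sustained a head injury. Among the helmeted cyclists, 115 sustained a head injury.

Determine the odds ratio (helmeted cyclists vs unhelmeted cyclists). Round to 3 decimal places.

helmeted cyclists without the outcome: 1487 − 115 = 1372
unhelmeted cyclists with the outcome: 1073 − 115 = 958
unhelmeted cyclists without the outcome: 3190 − 958 = 2232
odds, helmeted cyclists = 115/1372 = 0.0838
odds, unhelmeted cyclists = 958/2232 = 0.4292
OR = 0.0838 / 0.4292 = 0.195

0.195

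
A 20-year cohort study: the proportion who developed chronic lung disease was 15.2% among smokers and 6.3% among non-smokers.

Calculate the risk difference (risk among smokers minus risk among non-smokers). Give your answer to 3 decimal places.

risk difference = 0.1520 − 0.0630 = 0.089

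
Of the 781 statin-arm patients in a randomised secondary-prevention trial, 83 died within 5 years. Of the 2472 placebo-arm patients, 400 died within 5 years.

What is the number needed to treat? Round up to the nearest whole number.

risk, statin-arm patients = 83/781 = 0.106274
risk, placebo-arm patients = 400/2472 = 0.161812
absolute risk difference = 0.055538
1 / 0.055538 = 18.006 → round up → 19

NNT = 19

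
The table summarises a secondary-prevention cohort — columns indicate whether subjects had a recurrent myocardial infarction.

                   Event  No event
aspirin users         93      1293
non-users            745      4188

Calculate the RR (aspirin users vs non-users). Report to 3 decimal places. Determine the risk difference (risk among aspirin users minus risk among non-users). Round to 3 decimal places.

risk, aspirin users = 93/1386 = 0.0671
risk, non-users = 745/4933 = 0.1510
RR = 0.0671 / 0.1510 = 0.444
risk difference = 0.0671 − 0.1510 = -0.084

RR = 0.444; RD = -0.084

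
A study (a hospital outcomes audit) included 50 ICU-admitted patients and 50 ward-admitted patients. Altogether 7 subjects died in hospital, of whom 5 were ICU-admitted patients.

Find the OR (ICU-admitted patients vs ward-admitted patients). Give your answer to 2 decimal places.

OR ≈ 2.67

ICU-admitted patients without the outcome: 50 − 5 = 45
ward-admitted patients with the outcome: 7 − 5 = 2
ward-admitted patients without the outcome: 50 − 2 = 48
odds, ICU-admitted patients = 5/45 = 0.11111
odds, ward-admitted patients = 2/48 = 0.04167
OR = 0.11111 / 0.04167 = 2.67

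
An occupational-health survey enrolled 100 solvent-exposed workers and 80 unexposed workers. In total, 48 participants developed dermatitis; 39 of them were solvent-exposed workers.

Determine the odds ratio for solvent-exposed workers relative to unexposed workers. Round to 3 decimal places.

5.044

solvent-exposed workers without the outcome: 100 − 39 = 61
unexposed workers with the outcome: 48 − 39 = 9
unexposed workers without the outcome: 80 − 9 = 71
OR = (39 × 71) / (61 × 9) = 2769/549 ≈ 5.044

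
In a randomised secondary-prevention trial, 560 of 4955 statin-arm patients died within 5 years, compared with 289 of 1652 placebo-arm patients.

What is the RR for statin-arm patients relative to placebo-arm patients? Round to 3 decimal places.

risk, statin-arm patients = 560/4955 = 0.1130
risk, placebo-arm patients = 289/1652 = 0.1749
RR = 0.1130 / 0.1749 = 0.646

RR ≈ 0.646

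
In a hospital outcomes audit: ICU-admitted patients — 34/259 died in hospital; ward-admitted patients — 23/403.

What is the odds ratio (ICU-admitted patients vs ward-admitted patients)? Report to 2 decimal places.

2.50

odds, ICU-admitted patients = 34/225 = 0.1511
odds, ward-admitted patients = 23/380 = 0.0605
OR = 0.1511 / 0.0605 = 2.50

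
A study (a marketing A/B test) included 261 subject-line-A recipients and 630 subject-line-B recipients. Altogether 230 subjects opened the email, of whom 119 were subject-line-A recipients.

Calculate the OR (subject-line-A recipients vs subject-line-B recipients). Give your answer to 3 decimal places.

subject-line-A recipients without the outcome: 261 − 119 = 142
subject-line-B recipients with the outcome: 230 − 119 = 111
subject-line-B recipients without the outcome: 630 − 111 = 519
odds, subject-line-A recipients = 119/142 = 0.8380
odds, subject-line-B recipients = 111/519 = 0.2139
OR = 0.8380 / 0.2139 = 3.918

OR ≈ 3.918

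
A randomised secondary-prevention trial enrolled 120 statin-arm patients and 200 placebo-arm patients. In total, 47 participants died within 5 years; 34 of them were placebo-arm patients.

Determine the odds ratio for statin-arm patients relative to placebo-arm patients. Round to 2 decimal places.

statin-arm patients with the outcome: 47 − 34 = 13
statin-arm patients without the outcome: 120 − 13 = 107
placebo-arm patients without the outcome: 200 − 34 = 166
OR = (13 × 166) / (107 × 34) = 2158/3638 ≈ 0.59

OR ≈ 0.59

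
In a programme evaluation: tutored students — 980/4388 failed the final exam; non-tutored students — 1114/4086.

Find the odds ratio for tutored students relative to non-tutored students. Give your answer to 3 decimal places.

OR = (980 × 2972) / (3408 × 1114) = 2912560/3796512 ≈ 0.767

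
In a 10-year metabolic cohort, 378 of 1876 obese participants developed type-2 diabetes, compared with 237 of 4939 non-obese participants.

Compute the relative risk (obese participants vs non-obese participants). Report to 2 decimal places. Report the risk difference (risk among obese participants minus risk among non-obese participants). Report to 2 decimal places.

risk, obese participants = 378/1876 = 0.20149
risk, non-obese participants = 237/4939 = 0.04799
RR = 0.20149 / 0.04799 = 4.20
risk difference = 0.20149 − 0.04799 = 0.15

RR = 4.20; RD = 0.15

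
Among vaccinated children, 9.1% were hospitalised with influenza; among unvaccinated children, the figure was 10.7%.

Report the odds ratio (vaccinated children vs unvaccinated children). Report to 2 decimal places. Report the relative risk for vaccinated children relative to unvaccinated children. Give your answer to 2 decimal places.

odds, vaccinated children = 0.0910/0.9090 = 0.1001
odds, unvaccinated children = 0.1070/0.8930 = 0.1198
OR = 0.1001 / 0.1198 = 0.84
RR = 0.0910 / 0.1070 = 0.85

OR = 0.84; RR = 0.85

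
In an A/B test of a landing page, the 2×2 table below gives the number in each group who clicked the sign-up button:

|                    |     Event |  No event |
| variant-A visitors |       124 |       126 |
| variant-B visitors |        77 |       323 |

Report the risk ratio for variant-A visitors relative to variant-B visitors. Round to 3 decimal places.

risk, variant-A visitors = 124/250 = 0.4960
risk, variant-B visitors = 77/400 = 0.1925
RR = 0.4960 / 0.1925 = 2.577

2.577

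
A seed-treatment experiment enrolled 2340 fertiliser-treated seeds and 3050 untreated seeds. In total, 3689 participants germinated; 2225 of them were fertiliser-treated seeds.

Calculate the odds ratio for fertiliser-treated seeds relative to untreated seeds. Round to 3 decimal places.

20.960

fertiliser-treated seeds without the outcome: 2340 − 2225 = 115
untreated seeds with the outcome: 3689 − 2225 = 1464
untreated seeds without the outcome: 3050 − 1464 = 1586
OR = (2225 × 1586) / (115 × 1464) = 3528850/168360 ≈ 20.960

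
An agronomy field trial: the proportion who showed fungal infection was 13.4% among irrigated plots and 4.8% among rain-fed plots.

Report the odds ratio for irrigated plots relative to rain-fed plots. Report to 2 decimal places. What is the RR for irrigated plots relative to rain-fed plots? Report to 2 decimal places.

odds, irrigated plots = 0.13400/0.86600 = 0.15473
odds, rain-fed plots = 0.04800/0.95200 = 0.05042
OR = 0.15473 / 0.05042 = 3.07
RR = 0.13400 / 0.04800 = 2.79

OR = 3.07; RR = 2.79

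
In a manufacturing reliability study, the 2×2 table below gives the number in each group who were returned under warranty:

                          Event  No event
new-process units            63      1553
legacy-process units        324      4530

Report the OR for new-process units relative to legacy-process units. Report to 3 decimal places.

OR = (63 × 4530) / (1553 × 324) = 285390/503172 ≈ 0.567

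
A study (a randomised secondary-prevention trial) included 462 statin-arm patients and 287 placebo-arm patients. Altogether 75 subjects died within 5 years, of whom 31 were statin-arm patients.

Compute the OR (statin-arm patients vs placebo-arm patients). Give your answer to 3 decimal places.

statin-arm patients without the outcome: 462 − 31 = 431
placebo-arm patients with the outcome: 75 − 31 = 44
placebo-arm patients without the outcome: 287 − 44 = 243
odds, statin-arm patients = 31/431 = 0.0719
odds, placebo-arm patients = 44/243 = 0.1811
OR = 0.0719 / 0.1811 = 0.397

0.397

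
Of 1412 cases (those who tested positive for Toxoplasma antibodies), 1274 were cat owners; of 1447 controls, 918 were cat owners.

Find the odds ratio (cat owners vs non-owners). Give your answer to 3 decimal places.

OR = (1274 × 529) / (918 × 138) = 673946/126684 ≈ 5.320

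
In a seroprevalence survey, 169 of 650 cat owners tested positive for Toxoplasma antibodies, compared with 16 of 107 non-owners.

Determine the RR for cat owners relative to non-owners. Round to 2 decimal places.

risk, cat owners = 169/650 = 0.2600
risk, non-owners = 16/107 = 0.1495
RR = 0.2600 / 0.1495 = 1.74

1.74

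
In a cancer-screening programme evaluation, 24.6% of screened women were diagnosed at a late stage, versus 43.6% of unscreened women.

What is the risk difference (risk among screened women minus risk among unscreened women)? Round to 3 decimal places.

risk difference = 0.2460 − 0.4360 = -0.190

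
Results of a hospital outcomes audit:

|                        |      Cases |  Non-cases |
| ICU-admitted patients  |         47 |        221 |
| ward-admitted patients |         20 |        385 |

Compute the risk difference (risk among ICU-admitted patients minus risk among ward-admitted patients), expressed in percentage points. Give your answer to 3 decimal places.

RD: 12.599

risk, ICU-admitted patients = 47/268 = 0.17537
risk, ward-admitted patients = 20/405 = 0.04938
risk difference = 0.17537 − 0.04938 = 0.12599 → 12.599 percentage points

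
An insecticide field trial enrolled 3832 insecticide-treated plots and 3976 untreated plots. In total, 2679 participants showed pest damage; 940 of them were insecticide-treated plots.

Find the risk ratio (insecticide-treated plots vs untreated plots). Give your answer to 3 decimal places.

insecticide-treated plots without the outcome: 3832 − 940 = 2892
untreated plots with the outcome: 2679 − 940 = 1739
untreated plots without the outcome: 3976 − 1739 = 2237
risk, insecticide-treated plots = 940/3832 = 0.2453
risk, untreated plots = 1739/3976 = 0.4374
RR = 0.2453 / 0.4374 = 0.561

0.561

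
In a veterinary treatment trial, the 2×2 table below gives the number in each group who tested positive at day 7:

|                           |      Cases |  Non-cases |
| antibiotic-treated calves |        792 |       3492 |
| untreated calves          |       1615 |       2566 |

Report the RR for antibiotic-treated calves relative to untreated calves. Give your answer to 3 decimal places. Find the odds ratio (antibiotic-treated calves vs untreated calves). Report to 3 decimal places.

risk, antibiotic-treated calves = 792/4284 = 0.1849
risk, untreated calves = 1615/4181 = 0.3863
RR = 0.1849 / 0.3863 = 0.479
odds, antibiotic-treated calves = 792/3492 = 0.2268
odds, untreated calves = 1615/2566 = 0.6294
OR = 0.2268 / 0.6294 = 0.360

RR = 0.479; OR = 0.360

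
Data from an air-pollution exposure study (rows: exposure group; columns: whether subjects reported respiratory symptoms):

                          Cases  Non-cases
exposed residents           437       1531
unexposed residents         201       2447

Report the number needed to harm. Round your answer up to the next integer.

7

risk, exposed residents = 437/1968 = 0.222053
risk, unexposed residents = 201/2648 = 0.075906
absolute risk difference = 0.146147
1 / 0.146147 = 6.842 → round up → 7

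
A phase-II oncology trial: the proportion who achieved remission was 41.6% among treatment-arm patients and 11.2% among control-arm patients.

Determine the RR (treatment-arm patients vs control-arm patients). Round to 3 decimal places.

RR = 0.4160 / 0.1120 = 3.714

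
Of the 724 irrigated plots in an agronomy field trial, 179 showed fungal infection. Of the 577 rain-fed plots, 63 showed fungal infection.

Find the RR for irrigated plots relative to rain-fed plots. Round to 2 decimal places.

risk, irrigated plots = 179/724 = 0.2472
risk, rain-fed plots = 63/577 = 0.1092
RR = 0.2472 / 0.1092 = 2.26

2.26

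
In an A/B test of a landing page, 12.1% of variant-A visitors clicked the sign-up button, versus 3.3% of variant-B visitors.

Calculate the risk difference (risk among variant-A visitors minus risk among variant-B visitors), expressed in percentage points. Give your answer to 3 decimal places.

risk difference = 0.12100 − 0.03300 = 0.08800 → 8.800 percentage points

RD: 8.800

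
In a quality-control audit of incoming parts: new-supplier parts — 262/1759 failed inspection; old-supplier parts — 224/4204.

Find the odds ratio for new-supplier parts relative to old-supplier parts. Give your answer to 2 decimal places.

OR = (262 × 3980) / (1497 × 224) = 1042760/335328 ≈ 3.11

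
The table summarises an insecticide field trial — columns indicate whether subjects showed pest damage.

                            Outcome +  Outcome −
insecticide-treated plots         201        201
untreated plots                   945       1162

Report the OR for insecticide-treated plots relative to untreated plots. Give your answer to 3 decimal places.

OR = (201 × 1162) / (201 × 945) = 233562/189945 ≈ 1.230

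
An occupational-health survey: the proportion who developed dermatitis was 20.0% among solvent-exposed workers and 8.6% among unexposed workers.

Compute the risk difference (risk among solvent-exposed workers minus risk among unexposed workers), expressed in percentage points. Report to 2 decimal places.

risk difference = 0.2000 − 0.0860 = 0.1140 → 11.40 percentage points

11.40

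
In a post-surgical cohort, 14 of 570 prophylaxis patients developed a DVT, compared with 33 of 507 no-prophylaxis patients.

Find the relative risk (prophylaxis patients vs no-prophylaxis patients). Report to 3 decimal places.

risk, prophylaxis patients = 14/570 = 0.02456
risk, no-prophylaxis patients = 33/507 = 0.06509
RR = 0.02456 / 0.06509 = 0.377

RR = 0.377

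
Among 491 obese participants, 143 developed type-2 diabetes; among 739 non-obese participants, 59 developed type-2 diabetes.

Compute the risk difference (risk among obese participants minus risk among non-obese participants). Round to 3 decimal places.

0.211

risk, obese participants = 143/491 = 0.2912
risk, non-obese participants = 59/739 = 0.0798
risk difference = 0.2912 − 0.0798 = 0.211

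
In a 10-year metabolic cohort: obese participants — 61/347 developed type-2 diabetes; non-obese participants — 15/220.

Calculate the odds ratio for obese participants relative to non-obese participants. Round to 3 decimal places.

OR = (61 × 205) / (286 × 15) = 12505/4290 ≈ 2.915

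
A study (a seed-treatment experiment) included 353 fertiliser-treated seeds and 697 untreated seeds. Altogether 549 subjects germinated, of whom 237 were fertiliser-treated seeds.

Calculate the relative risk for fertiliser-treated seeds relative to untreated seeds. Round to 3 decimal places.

RR ≈ 1.500

fertiliser-treated seeds without the outcome: 353 − 237 = 116
untreated seeds with the outcome: 549 − 237 = 312
untreated seeds without the outcome: 697 − 312 = 385
risk, fertiliser-treated seeds = 237/353 = 0.6714
risk, untreated seeds = 312/697 = 0.4476
RR = 0.6714 / 0.4476 = 1.500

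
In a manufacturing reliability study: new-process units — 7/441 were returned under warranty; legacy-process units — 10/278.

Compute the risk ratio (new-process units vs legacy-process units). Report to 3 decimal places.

risk, new-process units = 7/441 = 0.01587
risk, legacy-process units = 10/278 = 0.03597
RR = 0.01587 / 0.03597 = 0.441

0.441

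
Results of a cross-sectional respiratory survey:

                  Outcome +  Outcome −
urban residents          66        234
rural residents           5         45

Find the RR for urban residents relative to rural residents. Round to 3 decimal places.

2.200

risk, urban residents = 66/300 = 0.2200
risk, rural residents = 5/50 = 0.1000
RR = 0.2200 / 0.1000 = 2.200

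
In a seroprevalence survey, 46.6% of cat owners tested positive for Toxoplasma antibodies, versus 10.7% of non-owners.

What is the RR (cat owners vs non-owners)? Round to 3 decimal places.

RR = 0.4660 / 0.1070 = 4.355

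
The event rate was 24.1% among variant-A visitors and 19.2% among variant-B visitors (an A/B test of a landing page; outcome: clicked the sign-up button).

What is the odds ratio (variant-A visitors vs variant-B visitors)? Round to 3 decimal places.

odds, variant-A visitors = 0.2410/0.7590 = 0.3175
odds, variant-B visitors = 0.1920/0.8080 = 0.2376
OR = 0.3175 / 0.2376 = 1.336

1.336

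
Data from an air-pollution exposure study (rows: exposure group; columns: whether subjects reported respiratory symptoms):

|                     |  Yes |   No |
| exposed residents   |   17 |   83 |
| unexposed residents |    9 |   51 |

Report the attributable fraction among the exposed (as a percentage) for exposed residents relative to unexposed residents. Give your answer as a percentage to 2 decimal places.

risk, exposed residents = 17/100 = 0.1700
risk, unexposed residents = 9/60 = 0.1500
AR% = (0.1700 − 0.1500) / 0.1700 = 0.1176 → 11.76%

11.76%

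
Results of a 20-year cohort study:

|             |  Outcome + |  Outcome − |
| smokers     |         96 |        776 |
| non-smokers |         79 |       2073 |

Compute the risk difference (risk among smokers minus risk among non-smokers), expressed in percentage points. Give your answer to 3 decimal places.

7.338

risk, smokers = 96/872 = 0.11009
risk, non-smokers = 79/2152 = 0.03671
risk difference = 0.11009 − 0.03671 = 0.07338 → 7.338 percentage points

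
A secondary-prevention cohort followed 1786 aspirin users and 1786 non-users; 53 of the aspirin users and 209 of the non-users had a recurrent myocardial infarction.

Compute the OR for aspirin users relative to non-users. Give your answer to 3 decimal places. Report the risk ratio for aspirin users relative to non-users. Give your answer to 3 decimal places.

OR = 0.231; RR = 0.254

odds, aspirin users = 53/1733 = 0.03058
odds, non-users = 209/1577 = 0.13253
OR = 0.03058 / 0.13253 = 0.231
risk, aspirin users = 53/1786 = 0.02968
risk, non-users = 209/1786 = 0.11702
RR = 0.02968 / 0.11702 = 0.254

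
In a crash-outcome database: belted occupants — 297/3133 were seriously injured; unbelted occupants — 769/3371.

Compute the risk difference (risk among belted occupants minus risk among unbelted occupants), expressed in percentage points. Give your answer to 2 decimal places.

risk, belted occupants = 297/3133 = 0.0948
risk, unbelted occupants = 769/3371 = 0.2281
risk difference = 0.0948 − 0.2281 = -0.1333 → -13.33 percentage points

-13.33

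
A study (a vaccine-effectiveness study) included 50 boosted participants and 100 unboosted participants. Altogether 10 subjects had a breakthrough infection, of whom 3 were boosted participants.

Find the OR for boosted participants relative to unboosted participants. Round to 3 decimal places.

boosted participants without the outcome: 50 − 3 = 47
unboosted participants with the outcome: 10 − 3 = 7
unboosted participants without the outcome: 100 − 7 = 93
OR = (3 × 93) / (47 × 7) = 279/329 ≈ 0.848

0.848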